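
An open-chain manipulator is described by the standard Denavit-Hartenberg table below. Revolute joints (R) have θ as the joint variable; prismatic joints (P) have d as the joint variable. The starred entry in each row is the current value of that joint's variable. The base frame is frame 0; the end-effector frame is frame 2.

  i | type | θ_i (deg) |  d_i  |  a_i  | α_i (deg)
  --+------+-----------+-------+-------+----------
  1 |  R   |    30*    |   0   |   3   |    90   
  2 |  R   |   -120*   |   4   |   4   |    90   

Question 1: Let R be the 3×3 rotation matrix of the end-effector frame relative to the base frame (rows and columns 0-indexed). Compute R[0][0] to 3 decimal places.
-0.433

End-effector x-axis (col 0 of R) = (-0.4330,-0.2500,-0.8660)
R[0][0] = -0.4330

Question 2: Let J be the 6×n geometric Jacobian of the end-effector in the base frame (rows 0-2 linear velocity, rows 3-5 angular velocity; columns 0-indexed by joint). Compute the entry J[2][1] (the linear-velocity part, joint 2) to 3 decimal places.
axis z_1 = (0.5000,-0.8660,0.0000); lever o_n−o_1 = (0.2679,-4.4641,-3.4641)
cross product → J_v[:, 1] = (3.0000,1.7321,-2.0000)
J_ω[:, 1] = z_1
entry J[2][1] = -2.0000

-2.000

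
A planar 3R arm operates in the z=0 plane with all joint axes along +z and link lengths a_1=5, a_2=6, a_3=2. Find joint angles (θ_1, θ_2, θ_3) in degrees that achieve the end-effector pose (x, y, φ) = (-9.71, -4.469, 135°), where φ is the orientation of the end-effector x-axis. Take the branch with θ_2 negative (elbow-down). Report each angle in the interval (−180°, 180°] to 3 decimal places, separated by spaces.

-120.004 -44.992 -60.004

wrist centre = target − a_3·(cos φ, sin φ) = (-8.2958, -5.8832)
cos θ_2 = (103.4323−5²−6²)/(2·5·6) = 0.7072; θ_2 = -44.9921° (elbow-down)
β = atan2(-5.8832,-8.2958) = -144.6565°; ψ = atan2(-4.2421,9.2432) = -24.6521°
θ_1 = β − ψ = -120.0043°
θ_3 = φ − θ_1 − θ_2 = -60.0036° (wrapped to (-180°,180°])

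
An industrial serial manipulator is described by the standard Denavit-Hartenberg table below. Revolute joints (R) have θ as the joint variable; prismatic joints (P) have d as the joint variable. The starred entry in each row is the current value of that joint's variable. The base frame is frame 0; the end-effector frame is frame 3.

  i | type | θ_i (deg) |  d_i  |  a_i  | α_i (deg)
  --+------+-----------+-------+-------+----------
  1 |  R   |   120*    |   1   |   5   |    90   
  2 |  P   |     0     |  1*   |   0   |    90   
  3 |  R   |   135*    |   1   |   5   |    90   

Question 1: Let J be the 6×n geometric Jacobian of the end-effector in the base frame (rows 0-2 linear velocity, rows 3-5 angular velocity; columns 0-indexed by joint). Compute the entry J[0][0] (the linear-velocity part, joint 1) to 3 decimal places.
-3.536

axis z_0 = ẑ; lever o_n−o_0 = (3.1957,3.5360,0.0000)
cross product → J_v[:, 0] = (-3.5360,3.1957,0.0000)
J_ω[:, 0] = z_0
entry J[0][0] = -3.5360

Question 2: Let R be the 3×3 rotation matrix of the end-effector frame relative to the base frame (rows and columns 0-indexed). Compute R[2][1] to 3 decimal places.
-1.000

End-effector y-axis (col 1 of R) = (0.0000,0.0000,-1.0000)
R[2][1] = -1.0000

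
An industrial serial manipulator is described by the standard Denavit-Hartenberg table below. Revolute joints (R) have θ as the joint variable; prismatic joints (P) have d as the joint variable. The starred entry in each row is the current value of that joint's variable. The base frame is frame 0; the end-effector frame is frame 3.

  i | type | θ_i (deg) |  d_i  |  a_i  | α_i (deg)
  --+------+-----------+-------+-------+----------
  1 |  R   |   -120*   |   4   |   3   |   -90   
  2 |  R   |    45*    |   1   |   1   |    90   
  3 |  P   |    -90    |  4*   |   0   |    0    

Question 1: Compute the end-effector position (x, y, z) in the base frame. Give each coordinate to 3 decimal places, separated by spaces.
-2.402 -6.160 6.121

after link 1: o_1 = (-1.5000, -2.5981, 4.0000)
after link 2: o_2 = (-0.9875, -3.7104, 3.2929)
after link 3: o_3 = (-2.4017, -6.1599, 6.1213)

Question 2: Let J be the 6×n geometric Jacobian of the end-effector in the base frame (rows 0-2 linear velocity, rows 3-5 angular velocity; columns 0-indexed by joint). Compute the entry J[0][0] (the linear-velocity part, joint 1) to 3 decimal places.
6.160

axis z_0 = ẑ; lever o_n−o_0 = (-2.4017,-6.1599,6.1213)
cross product → J_v[:, 0] = (6.1599,-2.4017,0.0000)
J_ω[:, 0] = z_0
entry J[0][0] = 6.1599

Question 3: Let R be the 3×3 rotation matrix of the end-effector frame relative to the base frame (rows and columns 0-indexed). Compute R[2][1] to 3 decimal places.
-0.707

End-effector y-axis (col 1 of R) = (-0.3536,-0.6124,-0.7071)
R[2][1] = -0.7071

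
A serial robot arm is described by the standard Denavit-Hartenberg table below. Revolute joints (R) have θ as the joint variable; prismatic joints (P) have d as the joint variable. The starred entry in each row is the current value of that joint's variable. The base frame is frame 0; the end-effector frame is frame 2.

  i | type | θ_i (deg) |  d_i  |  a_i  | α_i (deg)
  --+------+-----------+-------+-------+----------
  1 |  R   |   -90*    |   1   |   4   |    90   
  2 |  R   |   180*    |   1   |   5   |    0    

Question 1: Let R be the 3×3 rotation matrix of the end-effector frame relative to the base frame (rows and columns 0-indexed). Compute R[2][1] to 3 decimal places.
-1.000

End-effector y-axis (col 1 of R) = (-0.0000,0.0000,-1.0000)
R[2][1] = -1.0000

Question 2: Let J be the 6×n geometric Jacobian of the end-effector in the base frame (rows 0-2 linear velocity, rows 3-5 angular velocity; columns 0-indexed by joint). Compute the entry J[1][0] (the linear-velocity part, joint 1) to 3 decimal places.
axis z_0 = ẑ; lever o_n−o_0 = (-1.0000,1.0000,1.0000)
cross product → J_v[:, 0] = (-1.0000,-1.0000,0.0000)
J_ω[:, 0] = z_0
entry J[1][0] = -1.0000

-1.000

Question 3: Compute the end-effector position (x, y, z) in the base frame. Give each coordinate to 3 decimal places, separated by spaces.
after link 1: o_1 = (0.0000, -4.0000, 1.0000)
after link 2: o_2 = (-1.0000, 1.0000, 1.0000)

-1.000 1.000 1.000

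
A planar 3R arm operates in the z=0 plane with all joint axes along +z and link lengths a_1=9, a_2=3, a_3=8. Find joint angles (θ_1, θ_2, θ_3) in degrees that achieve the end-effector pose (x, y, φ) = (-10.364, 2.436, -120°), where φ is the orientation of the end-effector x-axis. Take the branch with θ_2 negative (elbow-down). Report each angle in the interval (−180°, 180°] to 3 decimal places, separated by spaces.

wrist centre = target − a_3·(cos φ, sin φ) = (-6.3640, 9.3642)
cos θ_2 = (128.1888−9²−3²)/(2·9·3) = 0.7072; θ_2 = -44.9924° (elbow-down)
β = atan2(9.3642,-6.3640) = 124.2004°; ψ = atan2(-2.1210,11.1216) = -10.7974°
θ_1 = β − ψ = 134.9978°
θ_3 = φ − θ_1 − θ_2 = 149.9946° (wrapped to (-180°,180°])

134.998 -44.992 149.995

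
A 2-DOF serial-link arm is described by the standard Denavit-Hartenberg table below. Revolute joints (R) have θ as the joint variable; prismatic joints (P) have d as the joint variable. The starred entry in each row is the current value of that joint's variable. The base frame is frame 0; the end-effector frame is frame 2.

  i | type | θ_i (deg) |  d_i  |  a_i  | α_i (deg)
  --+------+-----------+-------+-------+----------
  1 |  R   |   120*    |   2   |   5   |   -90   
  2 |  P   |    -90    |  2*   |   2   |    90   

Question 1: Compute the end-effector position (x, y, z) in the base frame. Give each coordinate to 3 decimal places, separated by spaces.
-4.232 3.330 4.000

after link 1: o_1 = (-2.5000, 4.3301, 2.0000)
after link 2: o_2 = (-4.2321, 3.3301, 4.0000)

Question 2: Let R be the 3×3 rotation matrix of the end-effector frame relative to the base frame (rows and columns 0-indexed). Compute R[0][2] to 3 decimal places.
0.500

End-effector z-axis (col 2 of R) = (0.5000,-0.8660,0.0000)
R[0][2] = 0.5000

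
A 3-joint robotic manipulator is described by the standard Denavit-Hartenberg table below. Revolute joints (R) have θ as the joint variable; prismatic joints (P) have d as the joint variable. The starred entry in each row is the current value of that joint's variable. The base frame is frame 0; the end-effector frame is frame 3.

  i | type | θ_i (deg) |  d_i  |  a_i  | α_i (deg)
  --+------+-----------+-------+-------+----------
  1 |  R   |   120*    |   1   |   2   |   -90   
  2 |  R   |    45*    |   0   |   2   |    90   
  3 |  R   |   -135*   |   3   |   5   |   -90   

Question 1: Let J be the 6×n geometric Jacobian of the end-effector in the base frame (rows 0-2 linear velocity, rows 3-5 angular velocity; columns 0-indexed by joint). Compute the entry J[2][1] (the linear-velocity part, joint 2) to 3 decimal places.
-1.036

axis z_1 = (-0.8660,-0.5000,0.0000); lever o_n−o_1 = (2.5441,2.6646,3.2071)
cross product → J_v[:, 1] = (-1.6036,2.7774,-1.0355)
J_ω[:, 1] = z_1
entry J[2][1] = -1.0355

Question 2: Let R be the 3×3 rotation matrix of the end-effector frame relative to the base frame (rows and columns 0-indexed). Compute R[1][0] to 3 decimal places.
End-effector x-axis (col 0 of R) = (0.8624,-0.0795,0.5000)
R[1][0] = -0.0795

-0.079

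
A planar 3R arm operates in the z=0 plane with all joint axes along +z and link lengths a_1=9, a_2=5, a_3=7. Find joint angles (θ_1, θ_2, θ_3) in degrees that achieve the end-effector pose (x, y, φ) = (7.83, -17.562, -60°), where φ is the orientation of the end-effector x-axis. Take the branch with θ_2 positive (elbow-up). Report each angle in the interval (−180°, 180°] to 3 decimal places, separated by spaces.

-90.001 60.004 -30.002

wrist centre = target − a_3·(cos φ, sin φ) = (4.3300, -11.4998)
cos θ_2 = (150.9948−9²−5²)/(2·9·5) = 0.4999; θ_2 = 60.0038° (elbow-up)
β = atan2(-11.4998,4.3300) = -69.3673°; ψ = atan2(4.3303,11.4997) = 20.6342°
θ_1 = β − ψ = -90.0015°
θ_3 = φ − θ_1 − θ_2 = -30.0024° (wrapped to (-180°,180°])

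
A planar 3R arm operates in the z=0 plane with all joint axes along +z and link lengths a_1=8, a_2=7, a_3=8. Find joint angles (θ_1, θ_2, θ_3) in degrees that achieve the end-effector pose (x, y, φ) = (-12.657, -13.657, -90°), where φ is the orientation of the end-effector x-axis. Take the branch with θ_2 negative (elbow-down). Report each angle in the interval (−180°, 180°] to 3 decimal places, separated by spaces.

-135.001 -44.996 89.998

wrist centre = target − a_3·(cos φ, sin φ) = (-12.6570, -5.6570)
cos θ_2 = (192.2013−8²−7²)/(2·8·7) = 0.7072; θ_2 = -44.9961° (elbow-down)
β = atan2(-5.6570,-12.6570) = -155.9179°; ψ = atan2(-4.9494,12.9501) = -20.9164°
θ_1 = β − ψ = -135.0015°
θ_3 = φ − θ_1 − θ_2 = 89.9976° (wrapped to (-180°,180°])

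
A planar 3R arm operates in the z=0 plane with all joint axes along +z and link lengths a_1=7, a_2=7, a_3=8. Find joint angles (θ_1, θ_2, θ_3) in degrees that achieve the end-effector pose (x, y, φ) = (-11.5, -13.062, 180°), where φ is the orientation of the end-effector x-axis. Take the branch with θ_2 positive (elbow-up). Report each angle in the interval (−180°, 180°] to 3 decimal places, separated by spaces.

-120.003 30.005 -90.003

wrist centre = target − a_3·(cos φ, sin φ) = (-3.5000, -13.0620)
cos θ_2 = (182.8658−7²−7²)/(2·7·7) = 0.8660; θ_2 = 30.0054° (elbow-up)
β = atan2(-13.0620,-3.5000) = -105.0002°; ψ = atan2(3.5006,13.0618) = 15.0027°
θ_1 = β − ψ = -120.0029°
θ_3 = φ − θ_1 − θ_2 = -90.0025° (wrapped to (-180°,180°])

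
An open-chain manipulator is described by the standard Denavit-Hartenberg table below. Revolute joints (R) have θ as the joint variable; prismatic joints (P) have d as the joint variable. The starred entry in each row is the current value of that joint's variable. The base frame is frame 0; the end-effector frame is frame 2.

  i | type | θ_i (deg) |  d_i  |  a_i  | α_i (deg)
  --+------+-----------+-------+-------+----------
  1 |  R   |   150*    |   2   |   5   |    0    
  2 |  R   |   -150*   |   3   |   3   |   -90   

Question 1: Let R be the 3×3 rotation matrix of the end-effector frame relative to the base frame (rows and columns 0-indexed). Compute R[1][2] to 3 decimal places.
End-effector z-axis (col 2 of R) = (0.0000,1.0000,0.0000)
R[1][2] = 1.0000

1.000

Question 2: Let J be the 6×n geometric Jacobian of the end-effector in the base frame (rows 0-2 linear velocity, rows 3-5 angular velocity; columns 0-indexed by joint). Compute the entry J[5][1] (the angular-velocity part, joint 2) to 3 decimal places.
axis z_1 = (0.0000,0.0000,1.0000); lever o_n−o_1 = (3.0000,0.0000,3.0000)
cross product → J_v[:, 1] = (0.0000,3.0000,0.0000)
J_ω[:, 1] = z_1
entry J[5][1] = 1.0000

1.000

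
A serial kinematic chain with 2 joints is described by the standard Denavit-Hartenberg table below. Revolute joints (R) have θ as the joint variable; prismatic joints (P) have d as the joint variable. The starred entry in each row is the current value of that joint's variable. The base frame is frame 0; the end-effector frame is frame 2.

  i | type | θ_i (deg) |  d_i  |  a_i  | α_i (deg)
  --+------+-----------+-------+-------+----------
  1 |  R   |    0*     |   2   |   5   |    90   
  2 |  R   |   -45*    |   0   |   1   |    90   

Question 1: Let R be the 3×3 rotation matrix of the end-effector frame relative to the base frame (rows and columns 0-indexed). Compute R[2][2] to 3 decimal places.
-0.707

End-effector z-axis (col 2 of R) = (-0.7071,-0.0000,-0.7071)
R[2][2] = -0.7071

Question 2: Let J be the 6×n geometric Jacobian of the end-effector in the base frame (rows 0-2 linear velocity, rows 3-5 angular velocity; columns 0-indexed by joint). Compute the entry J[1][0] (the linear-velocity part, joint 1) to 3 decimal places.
axis z_0 = ẑ; lever o_n−o_0 = (5.7071,-0.0000,1.2929)
cross product → J_v[:, 0] = (0.0000,5.7071,-0.0000)
J_ω[:, 0] = z_0
entry J[1][0] = 5.7071

5.707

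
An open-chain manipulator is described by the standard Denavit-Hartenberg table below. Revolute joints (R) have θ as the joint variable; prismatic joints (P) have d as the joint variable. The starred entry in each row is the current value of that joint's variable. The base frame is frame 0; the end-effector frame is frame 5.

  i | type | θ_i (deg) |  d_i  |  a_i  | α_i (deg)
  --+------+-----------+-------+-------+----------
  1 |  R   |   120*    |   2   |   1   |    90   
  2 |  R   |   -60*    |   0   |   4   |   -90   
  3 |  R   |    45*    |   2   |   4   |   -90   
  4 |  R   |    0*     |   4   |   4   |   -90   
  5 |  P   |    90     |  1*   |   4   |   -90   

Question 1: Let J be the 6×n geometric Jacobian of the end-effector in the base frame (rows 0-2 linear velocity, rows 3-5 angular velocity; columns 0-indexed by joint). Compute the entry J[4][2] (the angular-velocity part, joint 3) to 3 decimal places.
axis z_2 = (-0.4330,0.7500,0.5000); lever o_n−o_2 = (-6.7462,0.3711,-4.3990)
cross product → J_v[:, 2] = (-3.4848,-5.2779,4.8990)
J_ω[:, 2] = z_2
entry J[4][2] = 0.7500

0.750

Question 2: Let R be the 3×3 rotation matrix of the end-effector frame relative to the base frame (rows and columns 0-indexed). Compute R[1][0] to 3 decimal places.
0.660

End-effector x-axis (col 0 of R) = (0.4356,0.6597,-0.6124)
R[1][0] = 0.6597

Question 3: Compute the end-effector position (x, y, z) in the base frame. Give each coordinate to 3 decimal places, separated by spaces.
after link 1: o_1 = (-0.5000, 0.8660, 2.0000)
after link 2: o_2 = (-1.5000, 2.5981, -1.4641)
after link 3: o_3 = (-5.5226, 3.9086, -2.9136)
after link 4: o_4 = (-10.4216, 1.0802, -2.9136)
after link 5: o_5 = (-8.2462, 2.9691, -5.8631)

-8.246 2.969 -5.863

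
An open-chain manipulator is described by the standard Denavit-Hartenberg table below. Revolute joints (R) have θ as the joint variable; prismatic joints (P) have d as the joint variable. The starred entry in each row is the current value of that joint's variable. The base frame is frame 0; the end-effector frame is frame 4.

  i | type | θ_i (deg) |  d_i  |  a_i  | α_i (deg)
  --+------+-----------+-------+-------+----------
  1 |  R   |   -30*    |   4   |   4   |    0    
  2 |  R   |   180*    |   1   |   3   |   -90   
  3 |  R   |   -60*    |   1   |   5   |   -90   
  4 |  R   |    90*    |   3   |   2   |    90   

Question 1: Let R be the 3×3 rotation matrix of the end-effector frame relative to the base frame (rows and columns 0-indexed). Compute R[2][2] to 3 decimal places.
0.866

End-effector z-axis (col 2 of R) = (-0.4330,0.2500,0.8660)
R[2][2] = 0.8660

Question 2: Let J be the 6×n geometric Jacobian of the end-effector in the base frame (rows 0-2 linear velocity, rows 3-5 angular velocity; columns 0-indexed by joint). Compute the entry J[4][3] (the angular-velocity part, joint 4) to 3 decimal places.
0.433

axis z_3 = (-0.7500,0.4330,-0.5000); lever o_n−o_3 = (-1.2500,3.0311,-1.5000)
cross product → J_v[:, 3] = (0.8660,-0.5000,-1.7321)
J_ω[:, 3] = z_3
entry J[4][3] = 0.4330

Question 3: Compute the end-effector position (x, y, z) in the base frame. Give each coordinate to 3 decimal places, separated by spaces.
-3.049 2.915 7.830

after link 1: o_1 = (3.4641, -2.0000, 4.0000)
after link 2: o_2 = (0.8660, -0.5000, 5.0000)
after link 3: o_3 = (-1.7990, -0.1160, 9.3301)
after link 4: o_4 = (-3.0490, 2.9151, 7.8301)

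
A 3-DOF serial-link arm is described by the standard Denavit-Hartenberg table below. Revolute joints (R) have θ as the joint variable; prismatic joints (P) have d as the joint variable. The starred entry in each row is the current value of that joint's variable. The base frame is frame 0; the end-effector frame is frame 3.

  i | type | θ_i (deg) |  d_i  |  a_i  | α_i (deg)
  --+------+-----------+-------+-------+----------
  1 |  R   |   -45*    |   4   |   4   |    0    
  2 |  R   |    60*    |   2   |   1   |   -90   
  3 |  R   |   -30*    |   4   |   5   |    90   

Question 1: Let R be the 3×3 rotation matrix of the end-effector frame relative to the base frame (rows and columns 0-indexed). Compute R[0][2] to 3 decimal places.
-0.483

End-effector z-axis (col 2 of R) = (-0.4830,-0.1294,0.8660)
R[0][2] = -0.4830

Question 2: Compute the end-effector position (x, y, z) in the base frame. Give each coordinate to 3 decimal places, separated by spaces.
6.942 2.415 8.500

after link 1: o_1 = (2.8284, -2.8284, 4.0000)
after link 2: o_2 = (3.7944, -2.5696, 6.0000)
after link 3: o_3 = (6.9417, 2.4148, 8.5000)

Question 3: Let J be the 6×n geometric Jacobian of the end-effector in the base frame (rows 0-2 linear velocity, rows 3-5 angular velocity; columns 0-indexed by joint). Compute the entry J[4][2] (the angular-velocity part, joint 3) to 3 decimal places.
axis z_2 = (-0.2588,0.9659,0.0000); lever o_n−o_2 = (3.1473,4.9844,2.5000)
cross product → J_v[:, 2] = (2.4148,0.6470,-4.3301)
J_ω[:, 2] = z_2
entry J[4][2] = 0.9659

0.966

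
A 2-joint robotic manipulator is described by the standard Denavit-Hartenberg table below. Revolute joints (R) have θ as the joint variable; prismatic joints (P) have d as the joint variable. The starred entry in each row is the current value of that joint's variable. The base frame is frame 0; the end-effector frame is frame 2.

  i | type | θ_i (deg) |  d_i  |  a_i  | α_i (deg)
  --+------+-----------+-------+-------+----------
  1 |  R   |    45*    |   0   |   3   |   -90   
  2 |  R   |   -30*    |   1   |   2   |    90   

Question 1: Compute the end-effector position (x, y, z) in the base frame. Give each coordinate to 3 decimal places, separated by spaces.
after link 1: o_1 = (2.1213, 2.1213, 0.0000)
after link 2: o_2 = (2.6390, 4.0532, 1.0000)

2.639 4.053 1.000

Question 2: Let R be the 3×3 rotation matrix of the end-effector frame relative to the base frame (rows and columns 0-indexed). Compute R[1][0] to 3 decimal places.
End-effector x-axis (col 0 of R) = (0.6124,0.6124,0.5000)
R[1][0] = 0.6124

0.612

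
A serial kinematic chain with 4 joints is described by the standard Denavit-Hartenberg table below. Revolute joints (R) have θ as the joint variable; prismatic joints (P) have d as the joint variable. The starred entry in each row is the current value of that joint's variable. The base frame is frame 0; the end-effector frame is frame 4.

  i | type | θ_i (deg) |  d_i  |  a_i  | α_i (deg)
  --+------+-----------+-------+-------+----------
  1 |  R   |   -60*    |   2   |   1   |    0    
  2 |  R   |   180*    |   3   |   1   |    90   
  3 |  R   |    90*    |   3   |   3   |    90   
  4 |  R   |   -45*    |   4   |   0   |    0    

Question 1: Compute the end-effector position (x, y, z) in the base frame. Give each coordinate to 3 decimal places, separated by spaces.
after link 1: o_1 = (0.5000, -0.8660, 2.0000)
after link 2: o_2 = (0.0000, 0.0000, 5.0000)
after link 3: o_3 = (2.5981, 1.5000, 8.0000)
after link 4: o_4 = (0.5981, 4.9641, 8.0000)

0.598 4.964 8.000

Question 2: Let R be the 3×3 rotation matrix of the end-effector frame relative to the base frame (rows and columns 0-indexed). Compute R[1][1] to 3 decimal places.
End-effector y-axis (col 1 of R) = (0.6124,0.3536,0.7071)
R[1][1] = 0.3536

0.354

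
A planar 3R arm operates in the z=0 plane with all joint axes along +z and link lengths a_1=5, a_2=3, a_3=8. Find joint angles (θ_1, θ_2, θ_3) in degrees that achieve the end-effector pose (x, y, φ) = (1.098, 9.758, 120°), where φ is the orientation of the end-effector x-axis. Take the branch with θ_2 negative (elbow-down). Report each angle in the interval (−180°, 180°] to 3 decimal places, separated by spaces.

wrist centre = target − a_3·(cos φ, sin φ) = (5.0980, 2.8298)
cos θ_2 = (33.9974−5²−3²)/(2·5·3) = -0.0001; θ_2 = -90.0051° (elbow-down)
β = atan2(2.8298,5.0980) = 29.0338°; ψ = atan2(-3.0000,4.9997) = -30.9651°
θ_1 = β − ψ = 59.9989°
θ_3 = φ − θ_1 − θ_2 = 150.0062° (wrapped to (-180°,180°])

59.999 -90.005 150.006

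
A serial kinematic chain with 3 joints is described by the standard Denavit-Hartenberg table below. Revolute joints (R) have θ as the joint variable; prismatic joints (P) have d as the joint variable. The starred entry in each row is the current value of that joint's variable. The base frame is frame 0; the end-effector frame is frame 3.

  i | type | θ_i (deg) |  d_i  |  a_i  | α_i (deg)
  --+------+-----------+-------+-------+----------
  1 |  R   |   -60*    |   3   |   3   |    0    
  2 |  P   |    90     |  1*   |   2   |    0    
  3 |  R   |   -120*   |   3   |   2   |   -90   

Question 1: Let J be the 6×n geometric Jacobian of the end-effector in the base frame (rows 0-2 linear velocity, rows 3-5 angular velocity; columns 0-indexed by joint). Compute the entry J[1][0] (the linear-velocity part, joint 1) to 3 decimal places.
3.232

axis z_0 = ẑ; lever o_n−o_0 = (3.2321,-3.5981,7.0000)
cross product → J_v[:, 0] = (3.5981,3.2321,-0.0000)
J_ω[:, 0] = z_0
entry J[1][0] = 3.2321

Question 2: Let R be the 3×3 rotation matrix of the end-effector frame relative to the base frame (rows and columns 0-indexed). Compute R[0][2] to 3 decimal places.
End-effector z-axis (col 2 of R) = (1.0000,0.0000,0.0000)
R[0][2] = 1.0000

1.000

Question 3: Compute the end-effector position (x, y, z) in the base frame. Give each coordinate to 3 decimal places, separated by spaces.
3.232 -3.598 7.000

after link 1: o_1 = (1.5000, -2.5981, 3.0000)
after link 2: o_2 = (3.2321, -1.5981, 4.0000)
after link 3: o_3 = (3.2321, -3.5981, 7.0000)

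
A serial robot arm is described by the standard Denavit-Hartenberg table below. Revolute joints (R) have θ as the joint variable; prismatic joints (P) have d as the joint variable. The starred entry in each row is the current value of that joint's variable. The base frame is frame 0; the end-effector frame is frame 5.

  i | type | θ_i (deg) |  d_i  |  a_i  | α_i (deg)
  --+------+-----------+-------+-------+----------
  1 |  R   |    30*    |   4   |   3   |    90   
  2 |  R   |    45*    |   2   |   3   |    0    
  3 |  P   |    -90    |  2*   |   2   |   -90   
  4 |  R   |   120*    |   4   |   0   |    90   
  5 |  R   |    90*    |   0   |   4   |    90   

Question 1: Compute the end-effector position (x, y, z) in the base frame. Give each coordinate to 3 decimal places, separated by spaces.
after link 1: o_1 = (2.5981, 1.5000, 4.0000)
after link 2: o_2 = (5.4352, 0.8286, 6.1213)
after link 3: o_3 = (7.6599, -0.1963, 4.7071)
after link 4: o_4 = (10.1094, 1.2179, 7.5355)
after link 5: o_5 = (12.5589, 2.6321, 10.3640)

12.559 2.632 10.364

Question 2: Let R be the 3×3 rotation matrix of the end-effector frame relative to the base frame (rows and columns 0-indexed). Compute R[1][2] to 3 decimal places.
0.573

End-effector z-axis (col 2 of R) = (-0.7392,0.5732,0.3536)
R[1][2] = 0.5732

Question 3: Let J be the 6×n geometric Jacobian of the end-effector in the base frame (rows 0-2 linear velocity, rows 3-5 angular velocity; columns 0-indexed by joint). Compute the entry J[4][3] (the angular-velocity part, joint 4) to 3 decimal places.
axis z_3 = (0.6124,0.3536,0.7071); lever o_n−o_3 = (4.8990,2.8284,5.6569)
cross product → J_v[:, 3] = (0.0000,0.0000,0.0000)
J_ω[:, 3] = z_3
entry J[4][3] = 0.3536

0.354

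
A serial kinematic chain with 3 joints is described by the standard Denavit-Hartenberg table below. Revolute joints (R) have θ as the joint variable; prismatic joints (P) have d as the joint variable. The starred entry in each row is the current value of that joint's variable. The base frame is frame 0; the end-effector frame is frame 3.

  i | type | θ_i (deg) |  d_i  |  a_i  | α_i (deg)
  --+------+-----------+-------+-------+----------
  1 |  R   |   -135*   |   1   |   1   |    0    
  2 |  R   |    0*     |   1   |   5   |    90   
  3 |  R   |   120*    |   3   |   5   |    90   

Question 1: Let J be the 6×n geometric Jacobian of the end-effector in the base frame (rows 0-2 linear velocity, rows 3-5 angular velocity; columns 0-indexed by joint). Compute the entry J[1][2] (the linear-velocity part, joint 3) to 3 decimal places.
3.062

axis z_2 = (-0.7071,0.7071,0.0000); lever o_n−o_2 = (-0.3536,3.8891,4.3301)
cross product → J_v[:, 2] = (3.0619,3.0619,-2.5000)
J_ω[:, 2] = z_2
entry J[1][2] = 3.0619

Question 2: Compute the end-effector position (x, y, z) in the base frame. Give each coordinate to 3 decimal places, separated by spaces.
after link 1: o_1 = (-0.7071, -0.7071, 1.0000)
after link 2: o_2 = (-4.2426, -4.2426, 2.0000)
after link 3: o_3 = (-4.5962, -0.3536, 6.3301)

-4.596 -0.354 6.330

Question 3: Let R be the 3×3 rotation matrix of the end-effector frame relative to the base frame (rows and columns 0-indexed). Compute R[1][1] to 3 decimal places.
0.707

End-effector y-axis (col 1 of R) = (-0.7071,0.7071,0.0000)
R[1][1] = 0.7071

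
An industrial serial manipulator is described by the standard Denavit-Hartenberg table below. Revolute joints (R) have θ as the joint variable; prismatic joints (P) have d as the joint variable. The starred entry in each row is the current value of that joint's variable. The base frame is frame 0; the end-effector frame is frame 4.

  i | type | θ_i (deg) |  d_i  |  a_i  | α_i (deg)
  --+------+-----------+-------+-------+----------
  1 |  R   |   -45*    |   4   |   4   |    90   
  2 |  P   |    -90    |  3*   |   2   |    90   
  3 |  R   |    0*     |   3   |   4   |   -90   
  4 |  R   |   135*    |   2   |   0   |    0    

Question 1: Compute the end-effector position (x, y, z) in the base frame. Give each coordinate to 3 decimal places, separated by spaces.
after link 1: o_1 = (2.8284, -2.8284, 4.0000)
after link 2: o_2 = (0.7071, -4.9497, 2.0000)
after link 3: o_3 = (-1.4142, -2.8284, -2.0000)
after link 4: o_4 = (-2.8284, -4.2426, -2.0000)

-2.828 -4.243 -2.000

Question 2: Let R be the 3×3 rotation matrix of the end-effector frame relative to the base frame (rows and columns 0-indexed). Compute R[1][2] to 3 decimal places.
End-effector z-axis (col 2 of R) = (-0.7071,-0.7071,0.0000)
R[1][2] = -0.7071

-0.707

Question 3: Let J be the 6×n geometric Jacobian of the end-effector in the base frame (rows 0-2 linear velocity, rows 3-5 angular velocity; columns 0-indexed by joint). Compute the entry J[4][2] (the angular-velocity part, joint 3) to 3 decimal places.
0.707

axis z_2 = (-0.7071,0.7071,-0.0000); lever o_n−o_2 = (-3.5355,0.7071,-4.0000)
cross product → J_v[:, 2] = (-2.8284,-2.8284,2.0000)
J_ω[:, 2] = z_2
entry J[4][2] = 0.7071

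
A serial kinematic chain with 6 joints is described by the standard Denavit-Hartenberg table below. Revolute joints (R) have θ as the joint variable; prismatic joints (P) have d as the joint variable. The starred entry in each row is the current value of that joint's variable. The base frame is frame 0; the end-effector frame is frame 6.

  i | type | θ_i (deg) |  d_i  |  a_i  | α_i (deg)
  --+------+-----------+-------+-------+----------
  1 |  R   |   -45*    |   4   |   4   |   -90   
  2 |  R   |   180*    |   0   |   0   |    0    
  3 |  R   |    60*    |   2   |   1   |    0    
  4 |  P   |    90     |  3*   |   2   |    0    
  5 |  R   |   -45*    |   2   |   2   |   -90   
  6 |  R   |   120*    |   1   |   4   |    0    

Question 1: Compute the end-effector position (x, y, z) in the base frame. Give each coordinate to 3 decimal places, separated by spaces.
6.883 -1.882 5.607

after link 1: o_1 = (2.8284, -2.8284, 4.0000)
after link 2: o_2 = (2.8284, -2.8284, 4.0000)
after link 3: o_3 = (3.8891, -1.0607, 4.8660)
after link 4: o_4 = (7.2352, -0.1641, 5.8660)
after link 5: o_5 = (9.0154, 0.8841, 7.7979)
after link 6: o_6 = (6.8829, -1.8824, 5.6072)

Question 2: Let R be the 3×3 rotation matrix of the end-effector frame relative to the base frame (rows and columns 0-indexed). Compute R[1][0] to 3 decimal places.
-0.521

End-effector x-axis (col 0 of R) = (-0.7039,-0.5209,-0.4830)
R[1][0] = -0.5209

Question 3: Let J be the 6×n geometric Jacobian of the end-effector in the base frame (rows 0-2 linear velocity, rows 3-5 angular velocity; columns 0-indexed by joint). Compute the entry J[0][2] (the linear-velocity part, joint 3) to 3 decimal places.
1.136

axis z_2 = (0.7071,0.7071,0.0000); lever o_n−o_2 = (4.0545,0.9461,1.6072)
cross product → J_v[:, 2] = (1.1365,-1.1365,-2.1980)
J_ω[:, 2] = z_2
entry J[0][2] = 1.1365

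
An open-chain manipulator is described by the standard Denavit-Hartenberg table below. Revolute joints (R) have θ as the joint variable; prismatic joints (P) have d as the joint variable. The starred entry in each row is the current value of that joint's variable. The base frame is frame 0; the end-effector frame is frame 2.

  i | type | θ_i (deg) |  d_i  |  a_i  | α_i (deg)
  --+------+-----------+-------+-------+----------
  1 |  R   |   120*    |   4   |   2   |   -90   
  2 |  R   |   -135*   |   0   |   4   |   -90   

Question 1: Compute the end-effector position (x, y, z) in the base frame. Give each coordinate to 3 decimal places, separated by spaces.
0.414 -0.717 6.828

after link 1: o_1 = (-1.0000, 1.7321, 4.0000)
after link 2: o_2 = (0.4142, -0.7174, 6.8284)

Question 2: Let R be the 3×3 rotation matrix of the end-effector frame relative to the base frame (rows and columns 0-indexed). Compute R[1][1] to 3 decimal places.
End-effector y-axis (col 1 of R) = (0.8660,0.5000,-0.0000)
R[1][1] = 0.5000

0.500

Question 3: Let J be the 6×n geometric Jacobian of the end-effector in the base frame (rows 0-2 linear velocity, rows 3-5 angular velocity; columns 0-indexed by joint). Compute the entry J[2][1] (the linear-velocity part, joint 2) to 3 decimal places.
axis z_1 = (-0.8660,-0.5000,0.0000); lever o_n−o_1 = (1.4142,-2.4495,2.8284)
cross product → J_v[:, 1] = (-1.4142,2.4495,2.8284)
J_ω[:, 1] = z_1
entry J[2][1] = 2.8284

2.828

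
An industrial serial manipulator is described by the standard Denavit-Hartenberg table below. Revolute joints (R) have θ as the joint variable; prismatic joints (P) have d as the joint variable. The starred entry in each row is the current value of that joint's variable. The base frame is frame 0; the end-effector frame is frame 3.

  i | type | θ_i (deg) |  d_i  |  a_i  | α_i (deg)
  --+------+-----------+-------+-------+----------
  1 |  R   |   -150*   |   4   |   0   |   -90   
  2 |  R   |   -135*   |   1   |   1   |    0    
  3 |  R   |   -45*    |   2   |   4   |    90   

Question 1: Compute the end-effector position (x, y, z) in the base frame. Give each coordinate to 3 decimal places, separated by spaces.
5.576 -0.245 4.707

after link 1: o_1 = (0.0000, 0.0000, 4.0000)
after link 2: o_2 = (1.1124, -0.5125, 4.7071)
after link 3: o_3 = (5.5765, -0.2445, 4.7071)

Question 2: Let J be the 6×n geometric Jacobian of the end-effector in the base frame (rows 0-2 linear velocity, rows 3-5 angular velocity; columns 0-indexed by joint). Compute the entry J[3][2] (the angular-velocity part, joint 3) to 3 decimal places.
0.500

axis z_2 = (0.5000,-0.8660,0.0000); lever o_n−o_2 = (4.4641,0.2679,0.0000)
cross product → J_v[:, 2] = (-0.0000,-0.0000,4.0000)
J_ω[:, 2] = z_2
entry J[3][2] = 0.5000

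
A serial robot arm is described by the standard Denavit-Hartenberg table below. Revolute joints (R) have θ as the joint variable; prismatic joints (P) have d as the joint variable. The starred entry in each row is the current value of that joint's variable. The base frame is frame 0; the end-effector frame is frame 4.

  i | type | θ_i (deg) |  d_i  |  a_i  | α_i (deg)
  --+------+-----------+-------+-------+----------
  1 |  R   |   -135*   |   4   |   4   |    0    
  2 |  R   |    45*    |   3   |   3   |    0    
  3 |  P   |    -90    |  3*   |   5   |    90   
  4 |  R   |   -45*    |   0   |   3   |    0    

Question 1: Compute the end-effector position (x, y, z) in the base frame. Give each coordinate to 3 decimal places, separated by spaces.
-9.950 -5.828 7.879

after link 1: o_1 = (-2.8284, -2.8284, 4.0000)
after link 2: o_2 = (-2.8284, -5.8284, 7.0000)
after link 3: o_3 = (-7.8284, -5.8284, 10.0000)
after link 4: o_4 = (-9.9497, -5.8284, 7.8787)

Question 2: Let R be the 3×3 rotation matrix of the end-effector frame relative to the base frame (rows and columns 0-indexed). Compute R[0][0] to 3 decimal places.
-0.707

End-effector x-axis (col 0 of R) = (-0.7071,-0.0000,-0.7071)
R[0][0] = -0.7071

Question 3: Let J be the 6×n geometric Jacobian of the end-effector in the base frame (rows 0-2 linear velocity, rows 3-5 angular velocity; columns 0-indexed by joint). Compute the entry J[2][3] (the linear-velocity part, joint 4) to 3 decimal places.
axis z_3 = (-0.0000,1.0000,0.0000); lever o_n−o_3 = (-2.1213,0.0000,-2.1213)
cross product → J_v[:, 3] = (-2.1213,-0.0000,2.1213)
J_ω[:, 3] = z_3
entry J[2][3] = 2.1213

2.121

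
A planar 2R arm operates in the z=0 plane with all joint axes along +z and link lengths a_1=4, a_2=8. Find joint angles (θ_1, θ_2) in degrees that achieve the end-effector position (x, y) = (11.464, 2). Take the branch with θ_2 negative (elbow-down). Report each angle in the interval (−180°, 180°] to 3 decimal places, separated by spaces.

cos θ_2 = (135.4233−4²−8²)/(2·4·8) = 0.8660; θ_2 = -30.0042° (elbow-down)
β = atan2(2.0000,11.4640) = 9.8962°; ψ = atan2(-4.0005,10.9279) = -20.1067°
θ_1 = β − ψ = 30.0029°

30.003 -30.004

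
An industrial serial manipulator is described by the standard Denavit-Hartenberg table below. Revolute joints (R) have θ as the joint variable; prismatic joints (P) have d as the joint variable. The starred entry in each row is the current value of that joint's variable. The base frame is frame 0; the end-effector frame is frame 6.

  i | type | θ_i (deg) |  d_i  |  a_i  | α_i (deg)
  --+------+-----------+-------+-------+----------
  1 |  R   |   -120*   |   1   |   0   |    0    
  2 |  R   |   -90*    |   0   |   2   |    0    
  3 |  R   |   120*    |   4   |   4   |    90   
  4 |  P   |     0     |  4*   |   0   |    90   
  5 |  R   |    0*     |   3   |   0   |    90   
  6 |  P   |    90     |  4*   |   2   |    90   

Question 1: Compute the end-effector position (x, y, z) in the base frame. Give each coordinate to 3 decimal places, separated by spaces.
after link 1: o_1 = (0.0000, 0.0000, 1.0000)
after link 2: o_2 = (-1.7321, 1.0000, 1.0000)
after link 3: o_3 = (-1.7321, -3.0000, 5.0000)
after link 4: o_4 = (-5.7321, -3.0000, 5.0000)
after link 5: o_5 = (-5.7321, -3.0000, 2.0000)
after link 6: o_6 = (-1.7321, -3.0000, -0.0000)

-1.732 -3.000 -0.000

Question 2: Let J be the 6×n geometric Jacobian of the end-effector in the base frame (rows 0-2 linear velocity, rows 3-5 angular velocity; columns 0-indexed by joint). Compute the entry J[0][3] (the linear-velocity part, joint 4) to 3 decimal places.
-1.000

prismatic axis z_3 = (-1.0000,-0.0000,0.0000)
J_v[:, 3] = z_3; J_ω[:, 3] = (0,0,0)
entry J[0][3] = -1.0000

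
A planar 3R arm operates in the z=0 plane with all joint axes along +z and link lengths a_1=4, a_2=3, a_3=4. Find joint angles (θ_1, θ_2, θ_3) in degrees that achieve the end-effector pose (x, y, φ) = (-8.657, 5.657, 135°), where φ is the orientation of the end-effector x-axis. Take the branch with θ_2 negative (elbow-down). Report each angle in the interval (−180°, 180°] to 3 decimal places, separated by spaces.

173.223 -44.991 6.768

wrist centre = target − a_3·(cos φ, sin φ) = (-5.8286, 2.8286)
cos θ_2 = (41.9731−4²−3²)/(2·4·3) = 0.7072; θ_2 = -44.9915° (elbow-down)
β = atan2(2.8286,-5.8286) = 154.1130°; ψ = atan2(-2.1210,6.1216) = -19.1100°
θ_1 = β − ψ = 173.2230°
θ_3 = φ − θ_1 − θ_2 = 6.7685° (wrapped to (-180°,180°])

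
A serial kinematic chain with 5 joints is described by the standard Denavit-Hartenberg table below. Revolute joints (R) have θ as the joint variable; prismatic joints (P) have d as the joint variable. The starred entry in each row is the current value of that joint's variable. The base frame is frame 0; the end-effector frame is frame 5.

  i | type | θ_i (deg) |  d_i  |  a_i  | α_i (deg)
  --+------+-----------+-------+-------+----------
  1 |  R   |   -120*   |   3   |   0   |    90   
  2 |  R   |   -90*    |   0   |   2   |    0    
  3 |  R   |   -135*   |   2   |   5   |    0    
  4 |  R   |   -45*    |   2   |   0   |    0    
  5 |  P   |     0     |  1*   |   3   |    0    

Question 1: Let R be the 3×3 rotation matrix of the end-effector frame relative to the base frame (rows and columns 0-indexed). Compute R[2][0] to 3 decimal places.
1.000

End-effector x-axis (col 0 of R) = (0.0000,0.0000,1.0000)
R[2][0] = 1.0000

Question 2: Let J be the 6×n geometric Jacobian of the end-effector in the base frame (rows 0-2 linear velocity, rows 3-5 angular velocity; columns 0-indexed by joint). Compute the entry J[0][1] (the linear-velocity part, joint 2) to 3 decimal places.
2.268

axis z_1 = (-0.8660,0.5000,0.0000); lever o_n−o_1 = (-2.5624,5.5619,4.5355)
cross product → J_v[:, 1] = (2.2678,3.9279,-3.5355)
J_ω[:, 1] = z_1
entry J[0][1] = 2.2678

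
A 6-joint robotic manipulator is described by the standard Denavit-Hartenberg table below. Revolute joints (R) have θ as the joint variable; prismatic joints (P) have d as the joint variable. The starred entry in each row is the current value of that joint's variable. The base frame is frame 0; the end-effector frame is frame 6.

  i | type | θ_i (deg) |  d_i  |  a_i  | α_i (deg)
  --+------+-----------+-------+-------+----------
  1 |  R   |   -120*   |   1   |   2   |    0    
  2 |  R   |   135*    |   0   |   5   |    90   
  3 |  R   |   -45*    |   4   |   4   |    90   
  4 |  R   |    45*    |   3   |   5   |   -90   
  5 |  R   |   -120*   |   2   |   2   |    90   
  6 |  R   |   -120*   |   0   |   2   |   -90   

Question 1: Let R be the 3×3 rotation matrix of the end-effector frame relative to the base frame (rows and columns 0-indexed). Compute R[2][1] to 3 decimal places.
-0.787

End-effector y-axis (col 1 of R) = (0.2352,-0.5709,-0.7866)
R[2][1] = -0.7866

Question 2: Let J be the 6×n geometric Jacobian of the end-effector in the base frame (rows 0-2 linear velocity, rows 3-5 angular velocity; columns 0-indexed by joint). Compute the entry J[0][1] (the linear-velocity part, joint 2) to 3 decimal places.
axis z_1 = (0.0000,0.0000,1.0000); lever o_n−o_1 = (8.8729,-5.2540,-7.6781)
cross product → J_v[:, 1] = (5.2540,8.8729,-0.0000)
J_ω[:, 1] = z_1
entry J[0][1] = 5.2540

5.254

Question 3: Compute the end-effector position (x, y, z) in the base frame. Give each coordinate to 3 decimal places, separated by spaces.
after link 1: o_1 = (-1.0000, -1.7321, 1.0000)
after link 2: o_2 = (3.8296, -0.4380, 1.0000)
after link 3: o_3 = (7.5970, -3.5696, -1.8284)
after link 4: o_4 = (8.8778, -6.8867, -6.4497)
after link 5: o_5 = (6.4289, -8.2749, -6.1745)
after link 6: o_6 = (7.8729, -6.9860, -6.6781)

7.873 -6.986 -6.678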